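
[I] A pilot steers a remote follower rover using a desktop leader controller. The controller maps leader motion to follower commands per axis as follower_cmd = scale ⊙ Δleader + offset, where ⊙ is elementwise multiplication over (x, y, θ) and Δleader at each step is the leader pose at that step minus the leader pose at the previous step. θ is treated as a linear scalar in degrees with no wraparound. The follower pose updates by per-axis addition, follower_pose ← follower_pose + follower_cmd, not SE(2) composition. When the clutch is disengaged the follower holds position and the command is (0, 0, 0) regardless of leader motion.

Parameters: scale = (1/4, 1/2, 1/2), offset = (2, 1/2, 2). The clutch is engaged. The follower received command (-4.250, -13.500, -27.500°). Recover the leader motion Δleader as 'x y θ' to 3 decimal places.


axis x: (-4.250 − 2) / (1/4) = -25.000
axis y: (-13.500 − 1/2) / (1/2) = -28.000
axis θ: (-27.500 − 2) / (1/2) = -59.000

-25.000 -28.000 -59.000


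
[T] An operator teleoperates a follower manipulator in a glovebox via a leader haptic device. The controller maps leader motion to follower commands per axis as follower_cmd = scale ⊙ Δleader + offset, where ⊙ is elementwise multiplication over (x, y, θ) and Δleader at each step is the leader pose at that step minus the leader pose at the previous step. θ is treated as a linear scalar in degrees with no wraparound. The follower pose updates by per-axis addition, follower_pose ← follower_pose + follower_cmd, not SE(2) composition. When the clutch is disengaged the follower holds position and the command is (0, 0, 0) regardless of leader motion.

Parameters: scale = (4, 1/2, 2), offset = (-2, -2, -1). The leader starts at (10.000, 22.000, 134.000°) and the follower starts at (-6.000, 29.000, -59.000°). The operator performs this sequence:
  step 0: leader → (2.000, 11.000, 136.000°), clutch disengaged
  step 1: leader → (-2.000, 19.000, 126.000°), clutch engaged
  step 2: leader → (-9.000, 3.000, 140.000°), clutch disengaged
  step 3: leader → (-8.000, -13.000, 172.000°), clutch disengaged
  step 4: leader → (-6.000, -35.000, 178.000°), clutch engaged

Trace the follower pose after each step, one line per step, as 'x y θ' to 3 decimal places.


-6.000 29.000 -59.000
-24.000 31.000 -80.000
-24.000 31.000 -80.000
-24.000 31.000 -80.000
-18.000 18.000 -69.000

step 0: Δleader=(-8.000, -11.000, 2.000°), disengaged; cmd=(0,0,0) → follower holds at (-6.000, 29.000, -59.000°)
step 1: Δleader=(-4.000, 8.000, -10.000°), engaged; cmd=(-18.000, 2.000, -21.000°) → follower=(-24.000, 31.000, -80.000°)
step 2: Δleader=(-7.000, -16.000, 14.000°), disengaged; cmd=(0,0,0) → follower holds at (-24.000, 31.000, -80.000°)
step 3: Δleader=(1.000, -16.000, 32.000°), disengaged; cmd=(0,0,0) → follower holds at (-24.000, 31.000, -80.000°)
step 4: Δleader=(2.000, -22.000, 6.000°), engaged; cmd=(6.000, -13.000, 11.000°) → follower=(-18.000, 18.000, -69.000°)


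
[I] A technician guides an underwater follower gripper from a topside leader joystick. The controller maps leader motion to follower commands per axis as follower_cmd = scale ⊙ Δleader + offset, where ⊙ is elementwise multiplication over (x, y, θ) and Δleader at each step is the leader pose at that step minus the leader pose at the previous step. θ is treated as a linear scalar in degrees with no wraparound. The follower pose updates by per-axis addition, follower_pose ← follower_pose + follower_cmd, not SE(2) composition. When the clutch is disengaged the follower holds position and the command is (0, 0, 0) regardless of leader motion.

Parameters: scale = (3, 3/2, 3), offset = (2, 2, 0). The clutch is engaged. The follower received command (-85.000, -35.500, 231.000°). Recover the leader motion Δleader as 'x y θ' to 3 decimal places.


axis x: (-85.000 − 2) / (3) = -29.000
axis y: (-35.500 − 2) / (3/2) = -25.000
axis θ: (231.000 − 0) / (3) = 77.000

-29.000 -25.000 77.000


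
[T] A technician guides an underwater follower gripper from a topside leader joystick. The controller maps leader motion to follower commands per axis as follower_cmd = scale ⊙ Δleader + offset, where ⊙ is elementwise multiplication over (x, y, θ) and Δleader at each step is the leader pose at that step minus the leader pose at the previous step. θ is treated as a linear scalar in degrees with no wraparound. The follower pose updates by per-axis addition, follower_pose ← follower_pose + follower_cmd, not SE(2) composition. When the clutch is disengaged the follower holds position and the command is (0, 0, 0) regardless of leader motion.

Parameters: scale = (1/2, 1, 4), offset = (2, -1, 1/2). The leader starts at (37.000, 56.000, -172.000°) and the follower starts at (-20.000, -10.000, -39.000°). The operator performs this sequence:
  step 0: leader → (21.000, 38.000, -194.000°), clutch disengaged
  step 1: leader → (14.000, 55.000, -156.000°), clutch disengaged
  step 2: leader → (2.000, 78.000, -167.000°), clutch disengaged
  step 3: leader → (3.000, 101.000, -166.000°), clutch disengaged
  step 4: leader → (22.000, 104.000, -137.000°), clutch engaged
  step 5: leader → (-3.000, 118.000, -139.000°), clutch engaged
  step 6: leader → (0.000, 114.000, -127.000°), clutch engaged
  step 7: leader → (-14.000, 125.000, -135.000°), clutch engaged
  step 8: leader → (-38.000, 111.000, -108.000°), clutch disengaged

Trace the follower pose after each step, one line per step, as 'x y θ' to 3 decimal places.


-20.000 -10.000 -39.000
-20.000 -10.000 -39.000
-20.000 -10.000 -39.000
-20.000 -10.000 -39.000
-8.500 -8.000 77.500
-19.000 5.000 70.000
-15.500 0.000 118.500
-20.500 10.000 87.000
-20.500 10.000 87.000

step 0: Δleader=(-16.000, -18.000, -22.000°), disengaged; cmd=(0,0,0) → follower holds at (-20.000, -10.000, -39.000°)
step 1: Δleader=(-7.000, 17.000, 38.000°), disengaged; cmd=(0,0,0) → follower holds at (-20.000, -10.000, -39.000°)
step 2: Δleader=(-12.000, 23.000, -11.000°), disengaged; cmd=(0,0,0) → follower holds at (-20.000, -10.000, -39.000°)
step 3: Δleader=(1.000, 23.000, 1.000°), disengaged; cmd=(0,0,0) → follower holds at (-20.000, -10.000, -39.000°)
step 4: Δleader=(19.000, 3.000, 29.000°), engaged; cmd=(11.500, 2.000, 116.500°) → follower=(-8.500, -8.000, 77.500°)
step 5: Δleader=(-25.000, 14.000, -2.000°), engaged; cmd=(-10.500, 13.000, -7.500°) → follower=(-19.000, 5.000, 70.000°)
step 6: Δleader=(3.000, -4.000, 12.000°), engaged; cmd=(3.500, -5.000, 48.500°) → follower=(-15.500, 0.000, 118.500°)
step 7: Δleader=(-14.000, 11.000, -8.000°), engaged; cmd=(-5.000, 10.000, -31.500°) → follower=(-20.500, 10.000, 87.000°)
step 8: Δleader=(-24.000, -14.000, 27.000°), disengaged; cmd=(0,0,0) → follower holds at (-20.500, 10.000, 87.000°)


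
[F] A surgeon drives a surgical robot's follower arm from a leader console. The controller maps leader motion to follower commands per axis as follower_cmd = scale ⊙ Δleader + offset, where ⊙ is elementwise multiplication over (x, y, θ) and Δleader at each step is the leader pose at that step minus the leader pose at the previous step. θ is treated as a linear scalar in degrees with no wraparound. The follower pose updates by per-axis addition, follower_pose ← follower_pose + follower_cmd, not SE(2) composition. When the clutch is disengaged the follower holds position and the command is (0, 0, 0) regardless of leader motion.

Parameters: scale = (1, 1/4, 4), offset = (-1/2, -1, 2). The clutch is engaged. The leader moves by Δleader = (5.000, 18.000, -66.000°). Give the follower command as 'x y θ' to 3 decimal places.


4.500 3.500 -262.000

axis x: 1·5.000 + -1/2 = 4.500
axis y: 1/4·18.000 + -1 = 3.500
axis θ: 4·-66.000 + 2 = -262.000


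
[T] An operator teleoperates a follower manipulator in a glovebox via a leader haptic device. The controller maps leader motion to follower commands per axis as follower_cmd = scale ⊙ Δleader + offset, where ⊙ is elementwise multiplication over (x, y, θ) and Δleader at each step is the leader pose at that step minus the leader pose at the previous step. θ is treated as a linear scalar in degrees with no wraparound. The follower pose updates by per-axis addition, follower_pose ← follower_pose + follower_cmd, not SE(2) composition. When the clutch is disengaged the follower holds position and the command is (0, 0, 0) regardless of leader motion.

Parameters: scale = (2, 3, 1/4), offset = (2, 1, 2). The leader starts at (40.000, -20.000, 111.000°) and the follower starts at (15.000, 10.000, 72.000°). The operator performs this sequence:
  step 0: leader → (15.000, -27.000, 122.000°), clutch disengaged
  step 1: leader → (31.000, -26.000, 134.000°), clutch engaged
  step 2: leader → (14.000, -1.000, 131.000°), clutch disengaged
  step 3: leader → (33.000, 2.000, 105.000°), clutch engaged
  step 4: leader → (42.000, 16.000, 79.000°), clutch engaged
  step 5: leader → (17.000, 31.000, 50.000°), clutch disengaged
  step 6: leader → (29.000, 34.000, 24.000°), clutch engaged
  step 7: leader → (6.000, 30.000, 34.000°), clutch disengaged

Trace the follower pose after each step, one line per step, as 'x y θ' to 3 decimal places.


step 0: Δleader=(-25.000, -7.000, 11.000°), disengaged; cmd=(0,0,0) → follower holds at (15.000, 10.000, 72.000°)
step 1: Δleader=(16.000, 1.000, 12.000°), engaged; cmd=(34.000, 4.000, 5.000°) → follower=(49.000, 14.000, 77.000°)
step 2: Δleader=(-17.000, 25.000, -3.000°), disengaged; cmd=(0,0,0) → follower holds at (49.000, 14.000, 77.000°)
step 3: Δleader=(19.000, 3.000, -26.000°), engaged; cmd=(40.000, 10.000, -4.500°) → follower=(89.000, 24.000, 72.500°)
step 4: Δleader=(9.000, 14.000, -26.000°), engaged; cmd=(20.000, 43.000, -4.500°) → follower=(109.000, 67.000, 68.000°)
step 5: Δleader=(-25.000, 15.000, -29.000°), disengaged; cmd=(0,0,0) → follower holds at (109.000, 67.000, 68.000°)
step 6: Δleader=(12.000, 3.000, -26.000°), engaged; cmd=(26.000, 10.000, -4.500°) → follower=(135.000, 77.000, 63.500°)
step 7: Δleader=(-23.000, -4.000, 10.000°), disengaged; cmd=(0,0,0) → follower holds at (135.000, 77.000, 63.500°)

15.000 10.000 72.000
49.000 14.000 77.000
49.000 14.000 77.000
89.000 24.000 72.500
109.000 67.000 68.000
109.000 67.000 68.000
135.000 77.000 63.500
135.000 77.000 63.500


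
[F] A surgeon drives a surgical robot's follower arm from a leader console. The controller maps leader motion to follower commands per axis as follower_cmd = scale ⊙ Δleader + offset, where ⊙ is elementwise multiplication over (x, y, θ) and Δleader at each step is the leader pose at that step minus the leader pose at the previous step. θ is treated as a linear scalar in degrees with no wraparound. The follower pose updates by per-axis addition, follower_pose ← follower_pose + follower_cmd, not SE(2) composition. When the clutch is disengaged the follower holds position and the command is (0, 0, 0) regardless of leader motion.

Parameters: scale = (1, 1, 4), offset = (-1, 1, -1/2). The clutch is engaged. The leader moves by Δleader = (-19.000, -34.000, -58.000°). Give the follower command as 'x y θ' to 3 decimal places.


axis x: 1·-19.000 + -1 = -20.000
axis y: 1·-34.000 + 1 = -33.000
axis θ: 4·-58.000 + -1/2 = -232.500

-20.000 -33.000 -232.500


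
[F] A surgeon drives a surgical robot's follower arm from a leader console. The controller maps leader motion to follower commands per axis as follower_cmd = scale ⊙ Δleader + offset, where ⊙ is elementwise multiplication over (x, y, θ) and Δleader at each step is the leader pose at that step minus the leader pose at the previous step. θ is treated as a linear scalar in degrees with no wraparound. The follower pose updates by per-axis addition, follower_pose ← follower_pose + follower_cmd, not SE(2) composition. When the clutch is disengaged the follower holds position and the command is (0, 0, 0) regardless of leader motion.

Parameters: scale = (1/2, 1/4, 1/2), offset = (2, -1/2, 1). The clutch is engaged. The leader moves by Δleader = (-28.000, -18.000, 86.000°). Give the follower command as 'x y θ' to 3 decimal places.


-12.000 -5.000 44.000

axis x: 1/2·-28.000 + 2 = -12.000
axis y: 1/4·-18.000 + -1/2 = -5.000
axis θ: 1/2·86.000 + 1 = 44.000


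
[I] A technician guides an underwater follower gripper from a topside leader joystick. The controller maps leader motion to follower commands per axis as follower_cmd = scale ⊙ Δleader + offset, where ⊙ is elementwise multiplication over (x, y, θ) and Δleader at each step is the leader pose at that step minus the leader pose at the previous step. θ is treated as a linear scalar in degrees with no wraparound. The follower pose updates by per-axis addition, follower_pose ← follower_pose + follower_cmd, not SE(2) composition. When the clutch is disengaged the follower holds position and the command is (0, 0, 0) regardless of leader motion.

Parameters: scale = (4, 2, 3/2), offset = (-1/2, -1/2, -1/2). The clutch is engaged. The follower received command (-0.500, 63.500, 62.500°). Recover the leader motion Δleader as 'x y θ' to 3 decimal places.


axis x: (-0.500 − -1/2) / (4) = 0.000
axis y: (63.500 − -1/2) / (2) = 32.000
axis θ: (62.500 − -1/2) / (3/2) = 42.000

0.000 32.000 42.000


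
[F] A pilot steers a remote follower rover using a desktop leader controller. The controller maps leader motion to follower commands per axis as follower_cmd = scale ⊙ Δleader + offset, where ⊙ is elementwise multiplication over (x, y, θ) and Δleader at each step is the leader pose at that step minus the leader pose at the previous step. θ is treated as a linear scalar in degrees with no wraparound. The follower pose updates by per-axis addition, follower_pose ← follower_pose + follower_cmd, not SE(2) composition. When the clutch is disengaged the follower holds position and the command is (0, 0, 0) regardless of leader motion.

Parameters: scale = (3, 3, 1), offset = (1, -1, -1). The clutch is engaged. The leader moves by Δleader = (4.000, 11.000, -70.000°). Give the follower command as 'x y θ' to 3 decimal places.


axis x: 3·4.000 + 1 = 13.000
axis y: 3·11.000 + -1 = 32.000
axis θ: 1·-70.000 + -1 = -71.000

13.000 32.000 -71.000


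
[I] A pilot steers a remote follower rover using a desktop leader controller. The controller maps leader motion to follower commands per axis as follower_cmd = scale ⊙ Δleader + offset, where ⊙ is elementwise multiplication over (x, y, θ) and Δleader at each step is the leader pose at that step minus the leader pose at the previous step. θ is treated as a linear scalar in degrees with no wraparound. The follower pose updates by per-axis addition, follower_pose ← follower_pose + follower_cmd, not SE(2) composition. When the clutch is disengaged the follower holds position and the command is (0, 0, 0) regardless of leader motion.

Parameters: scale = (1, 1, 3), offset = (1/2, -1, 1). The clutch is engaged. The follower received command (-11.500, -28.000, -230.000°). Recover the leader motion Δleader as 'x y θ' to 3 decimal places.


axis x: (-11.500 − 1/2) / (1) = -12.000
axis y: (-28.000 − -1) / (1) = -27.000
axis θ: (-230.000 − 1) / (3) = -77.000

-12.000 -27.000 -77.000


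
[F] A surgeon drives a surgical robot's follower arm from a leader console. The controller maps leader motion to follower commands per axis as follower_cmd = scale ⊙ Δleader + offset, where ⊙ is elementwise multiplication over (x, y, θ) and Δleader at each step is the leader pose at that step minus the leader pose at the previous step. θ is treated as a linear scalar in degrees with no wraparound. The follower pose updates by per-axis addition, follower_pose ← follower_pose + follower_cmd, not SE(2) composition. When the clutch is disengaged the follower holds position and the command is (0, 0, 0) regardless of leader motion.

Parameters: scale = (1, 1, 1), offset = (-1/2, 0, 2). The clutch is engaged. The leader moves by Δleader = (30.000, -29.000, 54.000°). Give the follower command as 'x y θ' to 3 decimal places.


29.500 -29.000 56.000

axis x: 1·30.000 + -1/2 = 29.500
axis y: 1·-29.000 + 0 = -29.000
axis θ: 1·54.000 + 2 = 56.000


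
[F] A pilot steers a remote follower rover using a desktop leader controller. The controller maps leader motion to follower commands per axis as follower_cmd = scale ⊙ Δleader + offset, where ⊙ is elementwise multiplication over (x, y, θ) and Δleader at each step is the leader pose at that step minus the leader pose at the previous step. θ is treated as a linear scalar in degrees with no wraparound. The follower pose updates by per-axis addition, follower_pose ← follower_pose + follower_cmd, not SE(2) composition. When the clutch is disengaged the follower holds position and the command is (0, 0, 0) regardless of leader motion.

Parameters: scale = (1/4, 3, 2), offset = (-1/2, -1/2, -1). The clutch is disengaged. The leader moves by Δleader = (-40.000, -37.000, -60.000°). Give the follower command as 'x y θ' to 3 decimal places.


clutch disengaged → follower holds; cmd = (0, 0, 0)

0.000 0.000 0.000


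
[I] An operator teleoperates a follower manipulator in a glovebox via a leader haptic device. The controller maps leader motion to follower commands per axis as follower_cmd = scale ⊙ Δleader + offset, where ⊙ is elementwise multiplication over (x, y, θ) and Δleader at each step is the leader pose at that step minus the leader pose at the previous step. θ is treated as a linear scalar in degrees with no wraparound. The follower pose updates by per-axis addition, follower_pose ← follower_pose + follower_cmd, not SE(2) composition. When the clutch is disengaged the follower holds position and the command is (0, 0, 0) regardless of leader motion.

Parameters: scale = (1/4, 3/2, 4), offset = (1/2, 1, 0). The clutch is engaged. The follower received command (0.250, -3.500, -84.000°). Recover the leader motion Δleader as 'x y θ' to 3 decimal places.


-1.000 -3.000 -21.000

axis x: (0.250 − 1/2) / (1/4) = -1.000
axis y: (-3.500 − 1) / (3/2) = -3.000
axis θ: (-84.000 − 0) / (4) = -21.000


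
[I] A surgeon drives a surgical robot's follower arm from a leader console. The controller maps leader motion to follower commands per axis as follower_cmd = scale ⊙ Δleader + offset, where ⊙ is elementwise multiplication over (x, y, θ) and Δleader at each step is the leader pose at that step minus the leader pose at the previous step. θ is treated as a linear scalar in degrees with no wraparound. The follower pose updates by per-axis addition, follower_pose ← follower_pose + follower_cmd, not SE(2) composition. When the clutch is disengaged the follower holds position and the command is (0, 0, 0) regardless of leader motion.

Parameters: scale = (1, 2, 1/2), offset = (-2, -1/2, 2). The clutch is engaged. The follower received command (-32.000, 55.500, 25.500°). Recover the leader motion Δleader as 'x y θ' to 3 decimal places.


axis x: (-32.000 − -2) / (1) = -30.000
axis y: (55.500 − -1/2) / (2) = 28.000
axis θ: (25.500 − 2) / (1/2) = 47.000

-30.000 28.000 47.000


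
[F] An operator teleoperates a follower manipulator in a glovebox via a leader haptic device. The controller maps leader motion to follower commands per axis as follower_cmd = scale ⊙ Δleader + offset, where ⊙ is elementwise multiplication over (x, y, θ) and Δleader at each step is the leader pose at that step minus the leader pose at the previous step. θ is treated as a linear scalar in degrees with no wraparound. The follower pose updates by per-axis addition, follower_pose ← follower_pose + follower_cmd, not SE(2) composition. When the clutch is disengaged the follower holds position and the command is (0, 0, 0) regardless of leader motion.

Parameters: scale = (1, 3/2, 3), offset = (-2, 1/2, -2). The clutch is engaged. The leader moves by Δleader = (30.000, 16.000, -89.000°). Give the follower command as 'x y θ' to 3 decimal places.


axis x: 1·30.000 + -2 = 28.000
axis y: 3/2·16.000 + 1/2 = 24.500
axis θ: 3·-89.000 + -2 = -269.000

28.000 24.500 -269.000


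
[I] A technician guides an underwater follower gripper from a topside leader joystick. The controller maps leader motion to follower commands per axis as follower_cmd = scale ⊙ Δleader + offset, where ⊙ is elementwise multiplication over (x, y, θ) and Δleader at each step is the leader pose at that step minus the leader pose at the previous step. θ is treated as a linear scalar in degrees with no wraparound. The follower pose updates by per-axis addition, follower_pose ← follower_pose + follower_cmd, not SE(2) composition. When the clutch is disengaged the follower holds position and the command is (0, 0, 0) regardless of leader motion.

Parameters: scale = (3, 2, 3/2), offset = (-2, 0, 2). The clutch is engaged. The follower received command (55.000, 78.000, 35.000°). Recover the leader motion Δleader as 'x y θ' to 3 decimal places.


axis x: (55.000 − -2) / (3) = 19.000
axis y: (78.000 − 0) / (2) = 39.000
axis θ: (35.000 − 2) / (3/2) = 22.000

19.000 39.000 22.000


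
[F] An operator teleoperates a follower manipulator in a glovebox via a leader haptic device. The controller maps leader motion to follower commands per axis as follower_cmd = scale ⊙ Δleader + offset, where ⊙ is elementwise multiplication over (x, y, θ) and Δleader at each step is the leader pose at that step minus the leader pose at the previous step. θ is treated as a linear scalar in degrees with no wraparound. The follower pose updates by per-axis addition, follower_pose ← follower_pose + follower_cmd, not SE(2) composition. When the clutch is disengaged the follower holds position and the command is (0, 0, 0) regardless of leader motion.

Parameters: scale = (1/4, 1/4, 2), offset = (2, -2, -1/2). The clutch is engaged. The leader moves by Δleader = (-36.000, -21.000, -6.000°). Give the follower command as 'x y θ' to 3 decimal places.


axis x: 1/4·-36.000 + 2 = -7.000
axis y: 1/4·-21.000 + -2 = -7.250
axis θ: 2·-6.000 + -1/2 = -12.500

-7.000 -7.250 -12.500


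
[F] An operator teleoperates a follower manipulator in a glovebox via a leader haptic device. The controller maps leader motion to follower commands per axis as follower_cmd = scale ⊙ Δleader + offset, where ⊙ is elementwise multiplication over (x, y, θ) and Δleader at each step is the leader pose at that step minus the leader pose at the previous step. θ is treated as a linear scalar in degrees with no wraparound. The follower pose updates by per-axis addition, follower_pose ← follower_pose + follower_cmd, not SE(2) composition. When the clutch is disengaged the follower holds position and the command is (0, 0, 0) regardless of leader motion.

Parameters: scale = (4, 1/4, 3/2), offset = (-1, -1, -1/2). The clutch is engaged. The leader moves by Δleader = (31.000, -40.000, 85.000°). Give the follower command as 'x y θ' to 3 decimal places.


axis x: 4·31.000 + -1 = 123.000
axis y: 1/4·-40.000 + -1 = -11.000
axis θ: 3/2·85.000 + -1/2 = 127.000

123.000 -11.000 127.000


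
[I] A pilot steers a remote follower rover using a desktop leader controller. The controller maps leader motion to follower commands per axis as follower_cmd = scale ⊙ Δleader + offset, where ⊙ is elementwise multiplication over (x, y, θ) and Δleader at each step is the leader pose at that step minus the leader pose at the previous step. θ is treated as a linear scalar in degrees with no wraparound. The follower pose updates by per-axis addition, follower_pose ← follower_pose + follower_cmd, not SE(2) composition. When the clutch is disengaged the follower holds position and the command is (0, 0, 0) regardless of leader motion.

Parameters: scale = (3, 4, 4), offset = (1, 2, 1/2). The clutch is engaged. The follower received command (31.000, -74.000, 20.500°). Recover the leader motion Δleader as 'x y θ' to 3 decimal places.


10.000 -19.000 5.000

axis x: (31.000 − 1) / (3) = 10.000
axis y: (-74.000 − 2) / (4) = -19.000
axis θ: (20.500 − 1/2) / (4) = 5.000


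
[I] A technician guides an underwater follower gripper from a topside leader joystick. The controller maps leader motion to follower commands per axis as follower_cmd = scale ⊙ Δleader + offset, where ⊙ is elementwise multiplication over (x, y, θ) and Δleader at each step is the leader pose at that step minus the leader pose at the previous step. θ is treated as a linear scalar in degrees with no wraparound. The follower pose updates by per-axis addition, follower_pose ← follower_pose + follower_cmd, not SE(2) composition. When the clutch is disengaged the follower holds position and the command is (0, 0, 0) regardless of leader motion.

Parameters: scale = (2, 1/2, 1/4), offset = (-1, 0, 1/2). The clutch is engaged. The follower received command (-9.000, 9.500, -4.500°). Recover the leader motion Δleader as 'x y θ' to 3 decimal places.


axis x: (-9.000 − -1) / (2) = -4.000
axis y: (9.500 − 0) / (1/2) = 19.000
axis θ: (-4.500 − 1/2) / (1/4) = -20.000

-4.000 19.000 -20.000


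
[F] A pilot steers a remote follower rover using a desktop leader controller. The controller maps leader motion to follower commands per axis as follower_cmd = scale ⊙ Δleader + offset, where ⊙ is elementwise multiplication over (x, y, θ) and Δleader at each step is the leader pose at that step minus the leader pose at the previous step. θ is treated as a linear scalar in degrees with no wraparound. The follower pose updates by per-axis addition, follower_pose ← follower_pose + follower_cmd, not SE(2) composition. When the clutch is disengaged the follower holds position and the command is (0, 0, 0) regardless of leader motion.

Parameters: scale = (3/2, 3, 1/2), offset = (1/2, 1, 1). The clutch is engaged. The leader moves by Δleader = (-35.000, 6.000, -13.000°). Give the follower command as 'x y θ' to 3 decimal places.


axis x: 3/2·-35.000 + 1/2 = -52.000
axis y: 3·6.000 + 1 = 19.000
axis θ: 1/2·-13.000 + 1 = -5.500

-52.000 19.000 -5.500


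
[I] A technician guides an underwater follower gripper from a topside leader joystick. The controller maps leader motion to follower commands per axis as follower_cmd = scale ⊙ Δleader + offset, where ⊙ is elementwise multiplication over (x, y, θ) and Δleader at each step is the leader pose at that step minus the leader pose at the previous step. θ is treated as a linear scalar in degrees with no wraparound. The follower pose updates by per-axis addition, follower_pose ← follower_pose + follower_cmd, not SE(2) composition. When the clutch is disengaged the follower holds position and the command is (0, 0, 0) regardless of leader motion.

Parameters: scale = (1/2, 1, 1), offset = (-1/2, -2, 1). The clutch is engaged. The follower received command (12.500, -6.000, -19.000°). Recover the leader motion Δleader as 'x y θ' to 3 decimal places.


axis x: (12.500 − -1/2) / (1/2) = 26.000
axis y: (-6.000 − -2) / (1) = -4.000
axis θ: (-19.000 − 1) / (1) = -20.000

26.000 -4.000 -20.000


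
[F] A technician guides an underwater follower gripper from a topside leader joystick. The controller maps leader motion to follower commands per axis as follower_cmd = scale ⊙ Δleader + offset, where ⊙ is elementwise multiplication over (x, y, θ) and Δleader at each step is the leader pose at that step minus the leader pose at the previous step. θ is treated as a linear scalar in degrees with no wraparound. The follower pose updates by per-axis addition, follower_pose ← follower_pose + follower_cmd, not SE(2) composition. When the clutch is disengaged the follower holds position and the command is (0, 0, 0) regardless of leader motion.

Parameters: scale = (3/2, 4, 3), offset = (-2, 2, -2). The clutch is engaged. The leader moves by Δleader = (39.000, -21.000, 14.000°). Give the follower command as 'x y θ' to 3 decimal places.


56.500 -82.000 40.000

axis x: 3/2·39.000 + -2 = 56.500
axis y: 4·-21.000 + 2 = -82.000
axis θ: 3·14.000 + -2 = 40.000


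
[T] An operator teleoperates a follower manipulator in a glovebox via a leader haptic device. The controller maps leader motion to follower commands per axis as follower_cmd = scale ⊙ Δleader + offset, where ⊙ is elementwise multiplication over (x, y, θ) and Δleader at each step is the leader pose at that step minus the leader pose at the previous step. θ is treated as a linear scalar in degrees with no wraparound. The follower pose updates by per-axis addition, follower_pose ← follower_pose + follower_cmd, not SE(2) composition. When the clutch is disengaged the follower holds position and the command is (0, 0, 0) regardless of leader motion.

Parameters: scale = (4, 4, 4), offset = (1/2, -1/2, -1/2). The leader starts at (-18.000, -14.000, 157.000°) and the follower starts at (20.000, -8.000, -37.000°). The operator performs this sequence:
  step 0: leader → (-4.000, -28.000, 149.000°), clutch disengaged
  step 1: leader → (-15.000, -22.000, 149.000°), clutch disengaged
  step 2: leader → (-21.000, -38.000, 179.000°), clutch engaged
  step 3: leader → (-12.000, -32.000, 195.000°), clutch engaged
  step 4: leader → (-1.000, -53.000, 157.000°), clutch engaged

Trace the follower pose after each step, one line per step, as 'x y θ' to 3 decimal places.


20.000 -8.000 -37.000
20.000 -8.000 -37.000
-3.500 -72.500 82.500
33.000 -49.000 146.000
77.500 -133.500 -6.500

step 0: Δleader=(14.000, -14.000, -8.000°), disengaged; cmd=(0,0,0) → follower holds at (20.000, -8.000, -37.000°)
step 1: Δleader=(-11.000, 6.000, 0.000°), disengaged; cmd=(0,0,0) → follower holds at (20.000, -8.000, -37.000°)
step 2: Δleader=(-6.000, -16.000, 30.000°), engaged; cmd=(-23.500, -64.500, 119.500°) → follower=(-3.500, -72.500, 82.500°)
step 3: Δleader=(9.000, 6.000, 16.000°), engaged; cmd=(36.500, 23.500, 63.500°) → follower=(33.000, -49.000, 146.000°)
step 4: Δleader=(11.000, -21.000, -38.000°), engaged; cmd=(44.500, -84.500, -152.500°) → follower=(77.500, -133.500, -6.500°)


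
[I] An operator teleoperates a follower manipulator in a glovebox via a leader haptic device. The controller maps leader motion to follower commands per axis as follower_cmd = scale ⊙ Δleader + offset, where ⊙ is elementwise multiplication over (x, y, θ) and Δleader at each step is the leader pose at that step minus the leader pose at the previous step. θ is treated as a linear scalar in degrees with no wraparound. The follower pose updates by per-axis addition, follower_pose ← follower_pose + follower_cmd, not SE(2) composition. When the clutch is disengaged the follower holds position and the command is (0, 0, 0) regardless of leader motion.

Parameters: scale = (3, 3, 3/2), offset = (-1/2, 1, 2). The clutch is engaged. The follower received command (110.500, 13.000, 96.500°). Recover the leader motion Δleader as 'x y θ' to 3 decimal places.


37.000 4.000 63.000

axis x: (110.500 − -1/2) / (3) = 37.000
axis y: (13.000 − 1) / (3) = 4.000
axis θ: (96.500 − 2) / (3/2) = 63.000


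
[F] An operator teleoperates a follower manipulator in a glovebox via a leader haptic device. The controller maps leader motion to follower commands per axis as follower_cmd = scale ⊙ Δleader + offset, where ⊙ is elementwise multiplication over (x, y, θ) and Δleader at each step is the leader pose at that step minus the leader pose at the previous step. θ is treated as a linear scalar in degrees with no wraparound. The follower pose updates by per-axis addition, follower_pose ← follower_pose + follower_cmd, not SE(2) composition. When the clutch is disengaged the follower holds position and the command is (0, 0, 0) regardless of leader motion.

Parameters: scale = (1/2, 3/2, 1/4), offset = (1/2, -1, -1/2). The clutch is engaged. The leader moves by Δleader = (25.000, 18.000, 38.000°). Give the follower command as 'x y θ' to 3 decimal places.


axis x: 1/2·25.000 + 1/2 = 13.000
axis y: 3/2·18.000 + -1 = 26.000
axis θ: 1/4·38.000 + -1/2 = 9.000

13.000 26.000 9.000


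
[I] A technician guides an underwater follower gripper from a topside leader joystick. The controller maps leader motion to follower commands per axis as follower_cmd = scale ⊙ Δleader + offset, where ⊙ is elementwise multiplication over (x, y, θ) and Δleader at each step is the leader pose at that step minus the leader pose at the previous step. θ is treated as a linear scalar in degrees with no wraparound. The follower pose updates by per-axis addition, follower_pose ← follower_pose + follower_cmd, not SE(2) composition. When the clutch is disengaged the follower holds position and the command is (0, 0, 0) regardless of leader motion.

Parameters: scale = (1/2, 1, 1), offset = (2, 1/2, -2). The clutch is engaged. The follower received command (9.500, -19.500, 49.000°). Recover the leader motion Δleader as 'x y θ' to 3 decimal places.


15.000 -20.000 51.000

axis x: (9.500 − 2) / (1/2) = 15.000
axis y: (-19.500 − 1/2) / (1) = -20.000
axis θ: (49.000 − -2) / (1) = 51.000


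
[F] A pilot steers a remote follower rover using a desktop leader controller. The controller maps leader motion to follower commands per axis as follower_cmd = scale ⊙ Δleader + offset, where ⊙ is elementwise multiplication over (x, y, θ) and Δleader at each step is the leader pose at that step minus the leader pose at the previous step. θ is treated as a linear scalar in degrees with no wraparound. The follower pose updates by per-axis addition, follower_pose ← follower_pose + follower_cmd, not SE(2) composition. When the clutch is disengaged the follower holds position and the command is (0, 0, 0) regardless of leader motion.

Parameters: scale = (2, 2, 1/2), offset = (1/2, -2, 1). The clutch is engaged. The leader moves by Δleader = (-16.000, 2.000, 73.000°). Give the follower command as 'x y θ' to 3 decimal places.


-31.500 2.000 37.500

axis x: 2·-16.000 + 1/2 = -31.500
axis y: 2·2.000 + -2 = 2.000
axis θ: 1/2·73.000 + 1 = 37.500


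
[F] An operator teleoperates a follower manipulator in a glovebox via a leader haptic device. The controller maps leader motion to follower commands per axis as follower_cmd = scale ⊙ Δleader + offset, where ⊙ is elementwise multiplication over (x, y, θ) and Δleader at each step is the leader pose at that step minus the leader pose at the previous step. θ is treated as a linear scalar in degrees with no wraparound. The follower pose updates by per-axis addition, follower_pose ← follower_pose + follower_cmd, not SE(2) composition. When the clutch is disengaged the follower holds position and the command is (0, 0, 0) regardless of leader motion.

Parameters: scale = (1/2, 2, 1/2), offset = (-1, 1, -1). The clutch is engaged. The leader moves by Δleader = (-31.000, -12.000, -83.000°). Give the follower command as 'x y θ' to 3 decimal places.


axis x: 1/2·-31.000 + -1 = -16.500
axis y: 2·-12.000 + 1 = -23.000
axis θ: 1/2·-83.000 + -1 = -42.500

-16.500 -23.000 -42.500


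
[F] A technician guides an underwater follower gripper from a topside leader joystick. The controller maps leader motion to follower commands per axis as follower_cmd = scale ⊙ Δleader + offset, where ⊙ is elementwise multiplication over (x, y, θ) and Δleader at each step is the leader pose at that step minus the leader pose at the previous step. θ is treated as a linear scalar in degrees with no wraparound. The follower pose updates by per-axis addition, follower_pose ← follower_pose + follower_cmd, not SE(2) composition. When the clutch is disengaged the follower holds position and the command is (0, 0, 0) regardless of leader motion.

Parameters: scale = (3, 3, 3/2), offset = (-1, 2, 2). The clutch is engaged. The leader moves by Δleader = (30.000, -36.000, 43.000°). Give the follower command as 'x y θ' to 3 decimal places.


89.000 -106.000 66.500

axis x: 3·30.000 + -1 = 89.000
axis y: 3·-36.000 + 2 = -106.000
axis θ: 3/2·43.000 + 2 = 66.500


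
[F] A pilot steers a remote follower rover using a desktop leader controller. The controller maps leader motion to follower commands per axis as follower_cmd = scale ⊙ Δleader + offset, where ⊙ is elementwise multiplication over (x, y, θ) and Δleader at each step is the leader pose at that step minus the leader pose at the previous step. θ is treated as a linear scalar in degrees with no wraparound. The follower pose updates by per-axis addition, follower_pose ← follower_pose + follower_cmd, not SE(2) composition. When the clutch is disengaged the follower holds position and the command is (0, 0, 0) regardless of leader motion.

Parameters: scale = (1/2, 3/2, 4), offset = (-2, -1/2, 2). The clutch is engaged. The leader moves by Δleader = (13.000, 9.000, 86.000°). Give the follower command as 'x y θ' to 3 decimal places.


4.500 13.000 346.000

axis x: 1/2·13.000 + -2 = 4.500
axis y: 3/2·9.000 + -1/2 = 13.000
axis θ: 4·86.000 + 2 = 346.000


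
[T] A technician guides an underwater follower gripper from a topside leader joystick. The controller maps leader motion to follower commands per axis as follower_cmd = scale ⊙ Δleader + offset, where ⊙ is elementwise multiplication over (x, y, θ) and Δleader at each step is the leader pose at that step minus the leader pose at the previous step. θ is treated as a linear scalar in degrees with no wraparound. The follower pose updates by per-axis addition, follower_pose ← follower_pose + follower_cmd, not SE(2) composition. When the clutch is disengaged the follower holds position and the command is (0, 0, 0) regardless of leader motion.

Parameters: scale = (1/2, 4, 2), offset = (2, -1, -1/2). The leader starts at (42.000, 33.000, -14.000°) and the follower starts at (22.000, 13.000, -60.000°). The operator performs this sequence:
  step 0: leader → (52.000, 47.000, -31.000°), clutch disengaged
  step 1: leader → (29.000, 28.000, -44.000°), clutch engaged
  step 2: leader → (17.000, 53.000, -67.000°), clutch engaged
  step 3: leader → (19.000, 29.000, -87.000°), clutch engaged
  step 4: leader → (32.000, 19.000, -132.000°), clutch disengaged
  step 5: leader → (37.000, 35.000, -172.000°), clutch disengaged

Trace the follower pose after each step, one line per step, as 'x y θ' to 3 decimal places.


step 0: Δleader=(10.000, 14.000, -17.000°), disengaged; cmd=(0,0,0) → follower holds at (22.000, 13.000, -60.000°)
step 1: Δleader=(-23.000, -19.000, -13.000°), engaged; cmd=(-9.500, -77.000, -26.500°) → follower=(12.500, -64.000, -86.500°)
step 2: Δleader=(-12.000, 25.000, -23.000°), engaged; cmd=(-4.000, 99.000, -46.500°) → follower=(8.500, 35.000, -133.000°)
step 3: Δleader=(2.000, -24.000, -20.000°), engaged; cmd=(3.000, -97.000, -40.500°) → follower=(11.500, -62.000, -173.500°)
step 4: Δleader=(13.000, -10.000, -45.000°), disengaged; cmd=(0,0,0) → follower holds at (11.500, -62.000, -173.500°)
step 5: Δleader=(5.000, 16.000, -40.000°), disengaged; cmd=(0,0,0) → follower holds at (11.500, -62.000, -173.500°)

22.000 13.000 -60.000
12.500 -64.000 -86.500
8.500 35.000 -133.000
11.500 -62.000 -173.500
11.500 -62.000 -173.500
11.500 -62.000 -173.500


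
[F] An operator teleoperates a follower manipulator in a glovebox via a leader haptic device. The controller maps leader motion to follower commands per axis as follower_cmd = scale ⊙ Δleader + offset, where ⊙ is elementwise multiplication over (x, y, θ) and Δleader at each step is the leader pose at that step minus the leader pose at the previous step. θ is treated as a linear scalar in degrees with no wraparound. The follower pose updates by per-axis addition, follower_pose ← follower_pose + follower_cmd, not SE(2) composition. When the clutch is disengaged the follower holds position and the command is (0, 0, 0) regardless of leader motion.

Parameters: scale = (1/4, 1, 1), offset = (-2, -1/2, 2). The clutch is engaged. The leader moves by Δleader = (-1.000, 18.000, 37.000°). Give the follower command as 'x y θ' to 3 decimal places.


axis x: 1/4·-1.000 + -2 = -2.250
axis y: 1·18.000 + -1/2 = 17.500
axis θ: 1·37.000 + 2 = 39.000

-2.250 17.500 39.000
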